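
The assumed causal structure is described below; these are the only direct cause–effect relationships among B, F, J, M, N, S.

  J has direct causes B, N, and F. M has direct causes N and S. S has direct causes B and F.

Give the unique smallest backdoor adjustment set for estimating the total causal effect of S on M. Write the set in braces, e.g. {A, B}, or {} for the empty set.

Variables eligible for adjustment (non-descendants of S, excluding S and M): {B, F, J, N}.
Backdoor paths from S to M:
  P1: S <- F -> J <- N -> M
  P2: S <- B -> J <- N -> M
Each backdoor path contains an unconditioned collider, so every path is already blocked with the empty conditioning set:
  P1: blocked at collider J (neither it nor any descendant is in the conditioning set).
  P2: blocked at collider J (neither it nor any descendant is in the conditioning set).
The empty set is therefore the unique smallest valid set.

{}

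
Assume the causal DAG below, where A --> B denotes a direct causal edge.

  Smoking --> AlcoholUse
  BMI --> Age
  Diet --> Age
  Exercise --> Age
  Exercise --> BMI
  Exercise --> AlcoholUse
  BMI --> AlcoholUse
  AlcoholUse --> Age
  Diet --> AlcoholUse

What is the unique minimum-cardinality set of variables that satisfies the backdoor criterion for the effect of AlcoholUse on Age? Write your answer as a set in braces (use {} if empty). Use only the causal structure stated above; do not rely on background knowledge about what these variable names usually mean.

{BMI, Diet, Exercise}

Variables eligible for adjustment (non-descendants of AlcoholUse, excluding AlcoholUse and Age): {BMI, Diet, Exercise, Smoking}.
Backdoor paths from AlcoholUse to Age:
  P1: AlcoholUse <- Exercise -> BMI -> Age
  P2: AlcoholUse <- Exercise -> Age
  P3: AlcoholUse <- BMI <- Exercise -> Age
  P4: AlcoholUse <- BMI -> Age
  P5: AlcoholUse <- Diet -> Age
The empty set is not sufficient: P1 (AlcoholUse <- Exercise -> BMI -> Age) has no collider blocking it and no conditioned non-collider, so it is open.
Try {BMI, Diet, Exercise}:
  P1: blocked at fork node Exercise ∈ conditioning set.
  P2: blocked at fork node Exercise ∈ conditioning set.
  P3: blocked at chain node BMI ∈ conditioning set.
  P4: blocked at fork node BMI ∈ conditioning set.
  P5: blocked at fork node Diet ∈ conditioning set.
{BMI, Diet, Exercise} contains no descendant of AlcoholUse and blocks every backdoor path.
Every element of {BMI, Diet, Exercise} is needed (dropping BMI leaves P4 open; dropping Diet leaves P5 open; dropping Exercise leaves P2 open), so no proper subset is valid.
Among all size-3 subsets of the eligible variables, only {BMI, Diet, Exercise} blocks every backdoor path, so it is the unique smallest valid adjustment set.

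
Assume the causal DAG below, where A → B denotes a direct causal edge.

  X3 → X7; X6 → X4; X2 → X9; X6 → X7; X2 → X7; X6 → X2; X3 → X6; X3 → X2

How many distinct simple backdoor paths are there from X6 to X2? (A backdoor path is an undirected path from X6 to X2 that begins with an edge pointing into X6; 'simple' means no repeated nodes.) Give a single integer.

A backdoor path from X6 to X2 is any simple undirected path whose first edge points into X6 (i.e. leaves X6 via a parent).
Parents of X6: {X3}.
Enumerating:
  P1: X6 <- X3 -> X2
  P2: X6 <- X3 -> X7 <- X2
That exhausts the simple backdoor paths. Count: 2.

2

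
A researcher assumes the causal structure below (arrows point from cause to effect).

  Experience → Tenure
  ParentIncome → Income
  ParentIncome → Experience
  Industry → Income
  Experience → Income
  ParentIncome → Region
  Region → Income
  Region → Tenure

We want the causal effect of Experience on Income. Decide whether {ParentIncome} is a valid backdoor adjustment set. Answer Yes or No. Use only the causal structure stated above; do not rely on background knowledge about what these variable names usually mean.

Backdoor paths from Experience to Income (paths whose first edge points into Experience):
  P1: Experience <- ParentIncome -> Region -> Income
  P2: Experience <- ParentIncome -> Income
Condition 1 (no descendant of Experience in the set): holds — descendants of Experience are {Income, Tenure}; none are in {ParentIncome}.
Condition 2 (every backdoor path blocked by {ParentIncome}):
  P1: blocked at fork node ParentIncome ∈ conditioning set.
  P2: blocked at fork node ParentIncome ∈ conditioning set.
{ParentIncome} satisfies the backdoor criterion.

Yes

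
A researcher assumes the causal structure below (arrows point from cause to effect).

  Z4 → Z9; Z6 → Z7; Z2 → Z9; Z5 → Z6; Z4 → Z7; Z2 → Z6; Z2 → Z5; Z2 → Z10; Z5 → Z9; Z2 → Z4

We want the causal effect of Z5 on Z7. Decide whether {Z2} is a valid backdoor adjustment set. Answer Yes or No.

Yes

Backdoor paths from Z5 to Z7 (paths whose first edge points into Z5):
  P1: Z5 <- Z2 -> Z4 -> Z7
  P2: Z5 <- Z2 -> Z6 -> Z7
  P3: Z5 <- Z2 -> Z9 <- Z4 -> Z7
Condition 1 (no descendant of Z5 in the set): holds — descendants of Z5 are {Z6, Z7, Z9}; none are in {Z2}.
Condition 2 (every backdoor path blocked by {Z2}):
  P1: blocked at fork node Z2 ∈ conditioning set.
  P2: blocked at fork node Z2 ∈ conditioning set.
  P3: blocked at fork node Z2 ∈ conditioning set.
{Z2} satisfies the backdoor criterion.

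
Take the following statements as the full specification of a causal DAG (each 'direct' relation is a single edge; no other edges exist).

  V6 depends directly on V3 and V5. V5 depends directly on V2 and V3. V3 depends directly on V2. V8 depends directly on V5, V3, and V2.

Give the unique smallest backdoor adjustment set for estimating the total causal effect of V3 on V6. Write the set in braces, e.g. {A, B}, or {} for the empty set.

{V2}

Variables eligible for adjustment (non-descendants of V3, excluding V3 and V6): {V2}.
Backdoor paths from V3 to V6:
  P1: V3 <- V2 -> V5 -> V6
  P2: V3 <- V2 -> V8 <- V5 -> V6
The empty set is not sufficient: P1 (V3 <- V2 -> V5 -> V6) has no collider blocking it and no conditioned non-collider, so it is open.
Try {V2}:
  P1: blocked at fork node V2 ∈ conditioning set.
  P2: blocked at fork node V2 ∈ conditioning set.
{V2} contains no descendant of V3 and blocks every backdoor path.
{V2} is the unique smallest valid adjustment set.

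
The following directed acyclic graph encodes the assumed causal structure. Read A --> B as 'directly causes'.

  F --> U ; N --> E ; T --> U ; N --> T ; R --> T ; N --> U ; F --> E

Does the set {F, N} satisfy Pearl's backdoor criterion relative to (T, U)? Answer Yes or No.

Backdoor paths from T to U (paths whose first edge points into T):
  P1: T <- N -> U
  P2: T <- N -> E <- F -> U
Condition 1 (no descendant of T in the set): holds — descendants of T are {U}; none are in {F, N}.
Condition 2 (every backdoor path blocked by {F, N}):
  P1: blocked at fork node N ∈ conditioning set.
  P2: blocked at fork node N ∈ conditioning set.
{F, N} satisfies the backdoor criterion.

Yes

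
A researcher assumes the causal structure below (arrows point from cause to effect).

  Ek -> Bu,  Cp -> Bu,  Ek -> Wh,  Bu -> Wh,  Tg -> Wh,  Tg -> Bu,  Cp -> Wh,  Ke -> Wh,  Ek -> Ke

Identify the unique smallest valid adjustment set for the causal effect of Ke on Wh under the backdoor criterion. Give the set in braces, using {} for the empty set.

{Ek}

Variables eligible for adjustment (non-descendants of Ke, excluding Ke and Wh): {Bu, Cp, Ek, Tg}.
Backdoor paths from Ke to Wh:
  P1: Ke <- Ek -> Bu <- Tg -> Wh
  P2: Ke <- Ek -> Bu <- Cp -> Wh
  P3: Ke <- Ek -> Bu -> Wh
  P4: Ke <- Ek -> Wh
The empty set is not sufficient: P3 (Ke <- Ek -> Bu -> Wh) has no collider blocking it and no conditioned non-collider, so it is open.
Try {Ek}:
  P1: blocked at fork node Ek ∈ conditioning set.
  P2: blocked at fork node Ek ∈ conditioning set.
  P3: blocked at fork node Ek ∈ conditioning set.
  P4: blocked at fork node Ek ∈ conditioning set.
{Ek} contains no descendant of Ke and blocks every backdoor path.
No other singleton works — e.g. {Tg} leaves P3 open — so {Ek} is the unique smallest valid adjustment set.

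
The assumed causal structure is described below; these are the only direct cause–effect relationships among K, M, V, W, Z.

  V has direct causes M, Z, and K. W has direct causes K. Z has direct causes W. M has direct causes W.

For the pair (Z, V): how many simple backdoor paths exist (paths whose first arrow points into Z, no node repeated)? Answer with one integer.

2

A backdoor path from Z to V is any simple undirected path whose first edge points into Z (i.e. leaves Z via a parent).
Parents of Z: {W}.
Enumerating:
  P1: Z <- W <- K -> V
  P2: Z <- W -> M -> V
That exhausts the simple backdoor paths. Count: 2.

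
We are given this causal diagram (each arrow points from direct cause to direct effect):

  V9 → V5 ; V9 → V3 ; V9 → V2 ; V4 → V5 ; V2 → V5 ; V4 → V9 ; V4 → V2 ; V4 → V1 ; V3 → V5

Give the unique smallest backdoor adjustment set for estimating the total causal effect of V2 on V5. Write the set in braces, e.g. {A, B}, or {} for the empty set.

Variables eligible for adjustment (non-descendants of V2, excluding V2 and V5): {V1, V3, V4, V9}.
Backdoor paths from V2 to V5:
  P1: V2 <- V4 -> V9 -> V3 -> V5
  P2: V2 <- V4 -> V9 -> V5
  P3: V2 <- V4 -> V5
  P4: V2 <- V9 <- V4 -> V5
  P5: V2 <- V9 -> V3 -> V5
  P6: V2 <- V9 -> V5
The empty set is not sufficient: P1 (V2 <- V4 -> V9 -> V3 -> V5) has no collider blocking it and no conditioned non-collider, so it is open.
Try {V4, V9}:
  P1: blocked at fork node V4 ∈ conditioning set.
  P2: blocked at fork node V4 ∈ conditioning set.
  P3: blocked at fork node V4 ∈ conditioning set.
  P4: blocked at chain node V9 ∈ conditioning set.
  P5: blocked at fork node V9 ∈ conditioning set.
  P6: blocked at fork node V9 ∈ conditioning set.
{V4, V9} contains no descendant of V2 and blocks every backdoor path.
Every element of {V4, V9} is needed (dropping V4 leaves P3 open; dropping V9 leaves P5 open), so no proper subset is valid.
Among all size-2 subsets of the eligible variables, only {V4, V9} blocks every backdoor path, so it is the unique smallest valid adjustment set.

{V4, V9}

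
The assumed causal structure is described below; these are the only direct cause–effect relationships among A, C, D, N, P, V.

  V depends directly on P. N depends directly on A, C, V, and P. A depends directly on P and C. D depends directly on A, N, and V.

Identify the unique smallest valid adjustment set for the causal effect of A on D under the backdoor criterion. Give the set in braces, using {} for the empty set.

Variables eligible for adjustment (non-descendants of A, excluding A and D): {C, P, V}.
Backdoor paths from A to D:
  P1: A <- C -> N <- P -> V -> D
  P2: A <- C -> N <- V -> D
  P3: A <- C -> N -> D
  P4: A <- P -> V -> N -> D
  P5: A <- P -> V -> D
  P6: A <- P -> N <- V -> D
  P7: A <- P -> N -> D
The empty set is not sufficient: P3 (A <- C -> N -> D) has no collider blocking it and no conditioned non-collider, so it is open.
Try {C, P}:
  P1: blocked at fork node C ∈ conditioning set.
  P2: blocked at fork node C ∈ conditioning set.
  P3: blocked at fork node C ∈ conditioning set.
  P4: blocked at fork node P ∈ conditioning set.
  P5: blocked at fork node P ∈ conditioning set.
  P6: blocked at fork node P ∈ conditioning set.
  P7: blocked at fork node P ∈ conditioning set.
{C, P} contains no descendant of A and blocks every backdoor path.
Every element of {C, P} is needed (dropping C leaves P3 open; dropping P leaves P4 open), so no proper subset is valid.
Among all size-2 subsets of the eligible variables, only {C, P} blocks every backdoor path, so it is the unique smallest valid adjustment set.

{C, P}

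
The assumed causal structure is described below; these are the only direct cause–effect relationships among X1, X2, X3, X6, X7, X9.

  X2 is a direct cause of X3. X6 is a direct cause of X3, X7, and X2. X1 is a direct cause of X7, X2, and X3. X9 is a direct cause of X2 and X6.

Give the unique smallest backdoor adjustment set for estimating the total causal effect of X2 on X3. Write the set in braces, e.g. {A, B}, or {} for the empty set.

{X1, X6}

Variables eligible for adjustment (non-descendants of X2, excluding X2 and X3): {X1, X6, X7, X9}.
Backdoor paths from X2 to X3:
  P1: X2 <- X1 -> X3
  P2: X2 <- X1 -> X7 <- X6 -> X3
  P3: X2 <- X9 -> X6 -> X3
  P4: X2 <- X9 -> X6 -> X7 <- X1 -> X3
  P5: X2 <- X6 -> X3
  P6: X2 <- X6 -> X7 <- X1 -> X3
The empty set is not sufficient: P1 (X2 <- X1 -> X3) has no collider blocking it and no conditioned non-collider, so it is open.
Try {X1, X6}:
  P1: blocked at fork node X1 ∈ conditioning set.
  P2: blocked at fork node X1 ∈ conditioning set.
  P3: blocked at chain node X6 ∈ conditioning set.
  P4: blocked at chain node X6 ∈ conditioning set.
  P5: blocked at fork node X6 ∈ conditioning set.
  P6: blocked at fork node X6 ∈ conditioning set.
{X1, X6} contains no descendant of X2 and blocks every backdoor path.
Every element of {X1, X6} is needed (dropping X1 leaves P1 open; dropping X6 leaves P3 open), so no proper subset is valid.
Among all size-2 subsets of the eligible variables, only {X1, X6} blocks every backdoor path, so it is the unique smallest valid adjustment set.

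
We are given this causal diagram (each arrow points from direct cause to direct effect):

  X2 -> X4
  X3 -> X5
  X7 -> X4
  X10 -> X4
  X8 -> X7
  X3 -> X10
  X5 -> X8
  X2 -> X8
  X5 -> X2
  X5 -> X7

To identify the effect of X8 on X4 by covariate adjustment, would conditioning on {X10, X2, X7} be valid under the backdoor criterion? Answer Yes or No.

Backdoor paths from X8 to X4 (paths whose first edge points into X8):
  P1: X8 <- X5 <- X3 -> X10 -> X4
  P2: X8 <- X5 -> X2 -> X4
  P3: X8 <- X5 -> X7 -> X4
  P4: X8 <- X2 <- X5 <- X3 -> X10 -> X4
  P5: X8 <- X2 <- X5 -> X7 -> X4
  P6: X8 <- X2 -> X4
Condition 1 (no descendant of X8 in the set): FAILS — X7 is a descendant of X8.
Condition 2 (every backdoor path blocked by {X10, X2, X7}):
  P1: blocked at chain node X10 ∈ conditioning set.
  P2: blocked at chain node X2 ∈ conditioning set.
  P3: blocked at chain node X7 ∈ conditioning set.
  P4: blocked at chain node X2 ∈ conditioning set.
  P5: blocked at chain node X2 ∈ conditioning set.
  P6: blocked at fork node X2 ∈ conditioning set.
{X10, X2, X7} does not satisfy the backdoor criterion.

No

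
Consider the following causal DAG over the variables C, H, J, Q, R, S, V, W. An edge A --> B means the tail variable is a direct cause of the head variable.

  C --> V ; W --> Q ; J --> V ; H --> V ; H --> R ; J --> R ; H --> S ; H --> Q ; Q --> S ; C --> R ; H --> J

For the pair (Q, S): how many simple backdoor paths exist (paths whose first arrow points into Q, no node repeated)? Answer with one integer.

1

A backdoor path from Q to S is any simple undirected path whose first edge points into Q (i.e. leaves Q via a parent).
Parents of Q: {H, W}.
Enumerating:
  P1: Q <- H -> S
That exhausts the simple backdoor paths. Count: 1.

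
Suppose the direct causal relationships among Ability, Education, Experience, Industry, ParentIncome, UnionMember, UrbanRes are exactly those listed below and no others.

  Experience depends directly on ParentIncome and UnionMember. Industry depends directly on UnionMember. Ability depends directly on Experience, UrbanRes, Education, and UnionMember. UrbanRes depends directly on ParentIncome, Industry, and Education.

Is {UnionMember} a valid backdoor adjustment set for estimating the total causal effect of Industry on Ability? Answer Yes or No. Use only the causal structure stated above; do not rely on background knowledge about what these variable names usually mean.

Backdoor paths from Industry to Ability (paths whose first edge points into Industry):
  P1: Industry <- UnionMember -> Experience <- ParentIncome -> UrbanRes <- Education -> Ability
  P2: Industry <- UnionMember -> Experience <- ParentIncome -> UrbanRes -> Ability
  P3: Industry <- UnionMember -> Experience -> Ability
  P4: Industry <- UnionMember -> Ability
Condition 1 (no descendant of Industry in the set): holds — descendants of Industry are {Ability, UrbanRes}; none are in {UnionMember}.
Condition 2 (every backdoor path blocked by {UnionMember}):
  P1: blocked at fork node UnionMember ∈ conditioning set.
  P2: blocked at fork node UnionMember ∈ conditioning set.
  P3: blocked at fork node UnionMember ∈ conditioning set.
  P4: blocked at fork node UnionMember ∈ conditioning set.
{UnionMember} satisfies the backdoor criterion.

Yes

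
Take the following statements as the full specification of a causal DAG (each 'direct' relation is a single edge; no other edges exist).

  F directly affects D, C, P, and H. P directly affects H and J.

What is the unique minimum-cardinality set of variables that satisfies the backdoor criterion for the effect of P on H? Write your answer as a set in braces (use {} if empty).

{F}

Variables eligible for adjustment (non-descendants of P, excluding P and H): {C, D, F}.
Backdoor paths from P to H:
  P1: P <- F -> H
The empty set is not sufficient: P1 (P <- F -> H) has no collider blocking it and no conditioned non-collider, so it is open.
Try {F}:
  P1: blocked at fork node F ∈ conditioning set.
{F} contains no descendant of P and blocks every backdoor path.
No other singleton works — e.g. {D} leaves P1 open — so {F} is the unique smallest valid adjustment set.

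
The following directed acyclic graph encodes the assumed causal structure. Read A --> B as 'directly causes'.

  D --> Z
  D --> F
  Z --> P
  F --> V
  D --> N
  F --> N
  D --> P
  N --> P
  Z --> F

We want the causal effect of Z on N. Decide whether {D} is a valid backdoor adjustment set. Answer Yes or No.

Yes

Backdoor paths from Z to N (paths whose first edge points into Z):
  P1: Z <- D -> F -> N
  P2: Z <- D -> N
  P3: Z <- D -> P <- N
Condition 1 (no descendant of Z in the set): holds — descendants of Z are {F, N, P, V}; none are in {D}.
Condition 2 (every backdoor path blocked by {D}):
  P1: blocked at fork node D ∈ conditioning set.
  P2: blocked at fork node D ∈ conditioning set.
  P3: blocked at fork node D ∈ conditioning set.
{D} satisfies the backdoor criterion.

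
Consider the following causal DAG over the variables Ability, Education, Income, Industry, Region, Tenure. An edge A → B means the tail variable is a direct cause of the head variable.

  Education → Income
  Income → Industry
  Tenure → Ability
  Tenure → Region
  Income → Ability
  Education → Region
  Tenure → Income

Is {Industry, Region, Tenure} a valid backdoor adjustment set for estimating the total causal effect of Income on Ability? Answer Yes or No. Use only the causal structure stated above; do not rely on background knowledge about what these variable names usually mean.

Backdoor paths from Income to Ability (paths whose first edge points into Income):
  P1: Income <- Education -> Region <- Tenure -> Ability
  P2: Income <- Tenure -> Ability
Condition 1 (no descendant of Income in the set): FAILS — Industry is a descendant of Income.
Condition 2 (every backdoor path blocked by {Industry, Region, Tenure}):
  P1: blocked at fork node Tenure ∈ conditioning set.
  P2: blocked at fork node Tenure ∈ conditioning set.
{Industry, Region, Tenure} does not satisfy the backdoor criterion.

No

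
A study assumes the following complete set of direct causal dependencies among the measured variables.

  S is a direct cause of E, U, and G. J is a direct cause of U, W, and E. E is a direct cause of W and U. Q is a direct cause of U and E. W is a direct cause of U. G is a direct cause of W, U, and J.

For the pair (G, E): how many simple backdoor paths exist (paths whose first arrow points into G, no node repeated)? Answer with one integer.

A backdoor path from G to E is any simple undirected path whose first edge points into G (i.e. leaves G via a parent).
Parents of G: {S}.
Enumerating:
  P1: G <- S -> E
  P2: G <- S -> U <- J -> E
  P3: G <- S -> U <- J -> W <- E
  P4: G <- S -> U <- Q -> E
  P5: G <- S -> U <- E
  P6: G <- S -> U <- W <- J -> E
  P7: G <- S -> U <- W <- E
That exhausts the simple backdoor paths. Count: 7.

7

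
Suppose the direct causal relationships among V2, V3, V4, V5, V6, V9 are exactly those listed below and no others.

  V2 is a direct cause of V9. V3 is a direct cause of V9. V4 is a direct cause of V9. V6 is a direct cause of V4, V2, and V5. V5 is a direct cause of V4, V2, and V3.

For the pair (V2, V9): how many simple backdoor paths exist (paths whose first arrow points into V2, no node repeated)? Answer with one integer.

7

A backdoor path from V2 to V9 is any simple undirected path whose first edge points into V2 (i.e. leaves V2 via a parent).
Parents of V2: {V5, V6}.
Enumerating:
  P1: V2 <- V6 -> V5 -> V3 -> V9
  P2: V2 <- V6 -> V5 -> V4 -> V9
  P3: V2 <- V6 -> V4 <- V5 -> V3 -> V9
  P4: V2 <- V6 -> V4 -> V9
  P5: V2 <- V5 <- V6 -> V4 -> V9
  P6: V2 <- V5 -> V3 -> V9
  P7: V2 <- V5 -> V4 -> V9
That exhausts the simple backdoor paths. Count: 7.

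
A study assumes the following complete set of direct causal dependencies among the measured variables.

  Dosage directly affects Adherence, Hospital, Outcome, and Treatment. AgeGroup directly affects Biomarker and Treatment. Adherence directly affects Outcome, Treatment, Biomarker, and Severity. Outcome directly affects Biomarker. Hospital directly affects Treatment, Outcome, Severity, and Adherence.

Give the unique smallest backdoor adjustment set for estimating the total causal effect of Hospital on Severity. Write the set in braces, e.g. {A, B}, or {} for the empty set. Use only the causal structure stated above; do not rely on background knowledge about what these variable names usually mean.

{Dosage}

Variables eligible for adjustment (non-descendants of Hospital, excluding Hospital and Severity): {AgeGroup, Dosage}.
Backdoor paths from Hospital to Severity:
  P1: Hospital <- Dosage -> Adherence -> Severity
  P2: Hospital <- Dosage -> Outcome <- Adherence -> Severity
  P3: Hospital <- Dosage -> Outcome -> Biomarker <- AgeGroup -> Treatment <- Adherence -> Severity
  P4: Hospital <- Dosage -> Outcome -> Biomarker <- Adherence -> Severity
  P5: Hospital <- Dosage -> Treatment <- AgeGroup -> Biomarker <- Adherence -> Severity
  P6: Hospital <- Dosage -> Treatment <- AgeGroup -> Biomarker <- Outcome <- Adherence -> Severity
  P7: Hospital <- Dosage -> Treatment <- Adherence -> Severity
The empty set is not sufficient: P1 (Hospital <- Dosage -> Adherence -> Severity) has no collider blocking it and no conditioned non-collider, so it is open.
Try {Dosage}:
  P1: blocked at fork node Dosage ∈ conditioning set.
  P2: blocked at fork node Dosage ∈ conditioning set.
  P3: blocked at fork node Dosage ∈ conditioning set.
  P4: blocked at fork node Dosage ∈ conditioning set.
  P5: blocked at fork node Dosage ∈ conditioning set.
  P6: blocked at fork node Dosage ∈ conditioning set.
  P7: blocked at fork node Dosage ∈ conditioning set.
{Dosage} contains no descendant of Hospital and blocks every backdoor path.
No other singleton works — e.g. {AgeGroup} leaves P1 open — so {Dosage} is the unique smallest valid adjustment set.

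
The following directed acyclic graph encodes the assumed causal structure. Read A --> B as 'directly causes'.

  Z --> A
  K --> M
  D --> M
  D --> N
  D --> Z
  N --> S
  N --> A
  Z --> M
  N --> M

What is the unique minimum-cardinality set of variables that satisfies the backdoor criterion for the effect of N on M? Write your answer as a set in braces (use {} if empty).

Variables eligible for adjustment (non-descendants of N, excluding N and M): {D, K, Z}.
Backdoor paths from N to M:
  P1: N <- D -> Z -> M
  P2: N <- D -> M
The empty set is not sufficient: P1 (N <- D -> Z -> M) has no collider blocking it and no conditioned non-collider, so it is open.
Try {D}:
  P1: blocked at fork node D ∈ conditioning set.
  P2: blocked at fork node D ∈ conditioning set.
{D} contains no descendant of N and blocks every backdoor path.
No other singleton works — e.g. {K} leaves P1 open — so {D} is the unique smallest valid adjustment set.

{D}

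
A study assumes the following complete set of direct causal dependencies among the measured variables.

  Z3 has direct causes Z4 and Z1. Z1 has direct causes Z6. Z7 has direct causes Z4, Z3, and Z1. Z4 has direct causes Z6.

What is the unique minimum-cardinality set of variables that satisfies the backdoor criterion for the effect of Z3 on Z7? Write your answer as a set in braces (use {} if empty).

{Z1, Z4}

Variables eligible for adjustment (non-descendants of Z3, excluding Z3 and Z7): {Z1, Z4, Z6}.
Backdoor paths from Z3 to Z7:
  P1: Z3 <- Z4 <- Z6 -> Z1 -> Z7
  P2: Z3 <- Z4 -> Z7
  P3: Z3 <- Z1 <- Z6 -> Z4 -> Z7
  P4: Z3 <- Z1 -> Z7
The empty set is not sufficient: P1 (Z3 <- Z4 <- Z6 -> Z1 -> Z7) has no collider blocking it and no conditioned non-collider, so it is open.
Try {Z1, Z4}:
  P1: blocked at chain node Z4 ∈ conditioning set.
  P2: blocked at fork node Z4 ∈ conditioning set.
  P3: blocked at chain node Z1 ∈ conditioning set.
  P4: blocked at fork node Z1 ∈ conditioning set.
{Z1, Z4} contains no descendant of Z3 and blocks every backdoor path.
Every element of {Z1, Z4} is needed (dropping Z1 leaves P4 open; dropping Z4 leaves P2 open), so no proper subset is valid.
Among all size-2 subsets of the eligible variables, only {Z1, Z4} blocks every backdoor path, so it is the unique smallest valid adjustment set.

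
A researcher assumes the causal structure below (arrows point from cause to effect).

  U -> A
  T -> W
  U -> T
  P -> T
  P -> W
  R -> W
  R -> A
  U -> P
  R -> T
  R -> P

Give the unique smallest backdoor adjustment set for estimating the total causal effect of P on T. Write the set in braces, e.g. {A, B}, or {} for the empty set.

Variables eligible for adjustment (non-descendants of P, excluding P and T): {A, R, U}.
Backdoor paths from P to T:
  P1: P <- R -> T
  P2: P <- R -> A <- U -> T
  P3: P <- R -> W <- T
  P4: P <- U -> T
  P5: P <- U -> A <- R -> T
  P6: P <- U -> A <- R -> W <- T
The empty set is not sufficient: P1 (P <- R -> T) has no collider blocking it and no conditioned non-collider, so it is open.
Try {R, U}:
  P1: blocked at fork node R ∈ conditioning set.
  P2: blocked at fork node R ∈ conditioning set.
  P3: blocked at fork node R ∈ conditioning set.
  P4: blocked at fork node U ∈ conditioning set.
  P5: blocked at fork node U ∈ conditioning set.
  P6: blocked at fork node U ∈ conditioning set.
{R, U} contains no descendant of P and blocks every backdoor path.
Every element of {R, U} is needed (dropping R leaves P1 open; dropping U leaves P4 open), so no proper subset is valid.
Among all size-2 subsets of the eligible variables, only {R, U} blocks every backdoor path, so it is the unique smallest valid adjustment set.

{R, U}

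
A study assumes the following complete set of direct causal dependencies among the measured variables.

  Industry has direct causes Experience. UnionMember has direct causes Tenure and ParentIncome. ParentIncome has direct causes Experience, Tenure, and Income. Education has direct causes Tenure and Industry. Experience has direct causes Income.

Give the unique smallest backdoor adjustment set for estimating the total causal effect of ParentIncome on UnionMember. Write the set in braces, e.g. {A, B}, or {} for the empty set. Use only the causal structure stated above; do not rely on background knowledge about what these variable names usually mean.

{Tenure}

Variables eligible for adjustment (non-descendants of ParentIncome, excluding ParentIncome and UnionMember): {Education, Experience, Income, Industry, Tenure}.
Backdoor paths from ParentIncome to UnionMember:
  P1: ParentIncome <- Income -> Experience -> Industry -> Education <- Tenure -> UnionMember
  P2: ParentIncome <- Experience -> Industry -> Education <- Tenure -> UnionMember
  P3: ParentIncome <- Tenure -> UnionMember
The empty set is not sufficient: P3 (ParentIncome <- Tenure -> UnionMember) has no collider blocking it and no conditioned non-collider, so it is open.
Try {Tenure}:
  P1: blocked at collider Education (neither it nor any descendant is in the conditioning set).
  P2: blocked at collider Education (neither it nor any descendant is in the conditioning set).
  P3: blocked at fork node Tenure ∈ conditioning set.
{Tenure} contains no descendant of ParentIncome and blocks every backdoor path.
No other singleton works — e.g. {Income} leaves P3 open — so {Tenure} is the unique smallest valid adjustment set.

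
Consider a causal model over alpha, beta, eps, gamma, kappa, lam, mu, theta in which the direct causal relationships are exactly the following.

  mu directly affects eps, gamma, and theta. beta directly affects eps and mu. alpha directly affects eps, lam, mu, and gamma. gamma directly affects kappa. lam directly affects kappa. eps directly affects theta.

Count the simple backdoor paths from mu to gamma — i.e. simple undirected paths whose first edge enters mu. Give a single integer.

4

A backdoor path from mu to gamma is any simple undirected path whose first edge points into mu (i.e. leaves mu via a parent).
Parents of mu: {alpha, beta}.
Enumerating:
  P1: mu <- alpha -> lam -> kappa <- gamma
  P2: mu <- alpha -> gamma
  P3: mu <- beta -> eps <- alpha -> lam -> kappa <- gamma
  P4: mu <- beta -> eps <- alpha -> gamma
That exhausts the simple backdoor paths. Count: 4.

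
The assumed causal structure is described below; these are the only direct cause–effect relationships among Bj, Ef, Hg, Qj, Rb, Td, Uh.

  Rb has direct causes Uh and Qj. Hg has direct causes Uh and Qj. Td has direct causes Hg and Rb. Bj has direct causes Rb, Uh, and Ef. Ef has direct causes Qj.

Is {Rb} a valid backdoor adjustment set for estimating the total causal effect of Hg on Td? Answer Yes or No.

Backdoor paths from Hg to Td (paths whose first edge points into Hg):
  P1: Hg <- Qj -> Ef -> Bj <- Uh -> Rb -> Td
  P2: Hg <- Qj -> Ef -> Bj <- Rb -> Td
  P3: Hg <- Qj -> Rb -> Td
  P4: Hg <- Uh -> Rb -> Td
  P5: Hg <- Uh -> Bj <- Ef <- Qj -> Rb -> Td
  P6: Hg <- Uh -> Bj <- Rb -> Td
Condition 1 (no descendant of Hg in the set): holds — descendants of Hg are {Td}; none are in {Rb}.
Condition 2 (every backdoor path blocked by {Rb}):
  P1: blocked at collider Bj (neither it nor any descendant is in the conditioning set).
  P2: blocked at collider Bj (neither it nor any descendant is in the conditioning set).
  P3: blocked at chain node Rb ∈ conditioning set.
  P4: blocked at chain node Rb ∈ conditioning set.
  P5: blocked at collider Bj (neither it nor any descendant is in the conditioning set).
  P6: blocked at collider Bj (neither it nor any descendant is in the conditioning set).
{Rb} satisfies the backdoor criterion.

Yes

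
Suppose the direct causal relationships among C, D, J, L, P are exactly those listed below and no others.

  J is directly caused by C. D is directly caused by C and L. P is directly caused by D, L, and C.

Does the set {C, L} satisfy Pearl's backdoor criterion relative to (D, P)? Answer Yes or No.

Backdoor paths from D to P (paths whose first edge points into D):
  P1: D <- C -> P
  P2: D <- L -> P
Condition 1 (no descendant of D in the set): holds — descendants of D are {P}; none are in {C, L}.
Condition 2 (every backdoor path blocked by {C, L}):
  P1: blocked at fork node C ∈ conditioning set.
  P2: blocked at fork node L ∈ conditioning set.
{C, L} satisfies the backdoor criterion.

Yes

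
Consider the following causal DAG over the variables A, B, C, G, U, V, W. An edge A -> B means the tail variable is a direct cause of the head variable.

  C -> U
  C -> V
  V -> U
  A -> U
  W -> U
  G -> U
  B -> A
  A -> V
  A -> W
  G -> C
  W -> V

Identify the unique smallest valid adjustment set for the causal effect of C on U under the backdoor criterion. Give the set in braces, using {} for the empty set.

Variables eligible for adjustment (non-descendants of C, excluding C and U): {A, B, G, W}.
Backdoor paths from C to U:
  P1: C <- G -> U
The empty set is not sufficient: P1 (C <- G -> U) has no collider blocking it and no conditioned non-collider, so it is open.
Try {G}:
  P1: blocked at fork node G ∈ conditioning set.
{G} contains no descendant of C and blocks every backdoor path.
No other singleton works — e.g. {B} leaves P1 open — so {G} is the unique smallest valid adjustment set.

{G}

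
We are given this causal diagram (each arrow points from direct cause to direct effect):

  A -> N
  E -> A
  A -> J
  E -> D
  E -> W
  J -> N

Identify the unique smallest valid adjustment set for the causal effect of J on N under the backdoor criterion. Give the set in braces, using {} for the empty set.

{A}

Variables eligible for adjustment (non-descendants of J, excluding J and N): {A, D, E, W}.
Backdoor paths from J to N:
  P1: J <- A -> N
The empty set is not sufficient: P1 (J <- A -> N) has no collider blocking it and no conditioned non-collider, so it is open.
Try {A}:
  P1: blocked at fork node A ∈ conditioning set.
{A} contains no descendant of J and blocks every backdoor path.
No other singleton works — e.g. {E} leaves P1 open — so {A} is the unique smallest valid adjustment set.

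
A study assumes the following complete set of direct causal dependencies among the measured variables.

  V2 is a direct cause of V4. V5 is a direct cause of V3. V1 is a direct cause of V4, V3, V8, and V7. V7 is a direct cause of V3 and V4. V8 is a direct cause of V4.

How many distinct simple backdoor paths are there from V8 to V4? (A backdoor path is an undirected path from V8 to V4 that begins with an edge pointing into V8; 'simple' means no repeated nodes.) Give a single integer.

3

A backdoor path from V8 to V4 is any simple undirected path whose first edge points into V8 (i.e. leaves V8 via a parent).
Parents of V8: {V1}.
Enumerating:
  P1: V8 <- V1 -> V7 -> V4
  P2: V8 <- V1 -> V3 <- V7 -> V4
  P3: V8 <- V1 -> V4
That exhausts the simple backdoor paths. Count: 3.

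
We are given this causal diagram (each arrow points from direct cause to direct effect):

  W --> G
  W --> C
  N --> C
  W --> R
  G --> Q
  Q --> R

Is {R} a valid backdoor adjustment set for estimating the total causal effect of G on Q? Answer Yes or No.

Backdoor paths from G to Q (paths whose first edge points into G):
  P1: G <- W -> R <- Q
Condition 1 (no descendant of G in the set): FAILS — R is a descendant of G.
Condition 2 (every backdoor path blocked by {R}):
  P1: open — collider(s) R are conditioned on (or have a conditioned descendant) and no non-collider on the path is in the set.
{R} does not satisfy the backdoor criterion.

No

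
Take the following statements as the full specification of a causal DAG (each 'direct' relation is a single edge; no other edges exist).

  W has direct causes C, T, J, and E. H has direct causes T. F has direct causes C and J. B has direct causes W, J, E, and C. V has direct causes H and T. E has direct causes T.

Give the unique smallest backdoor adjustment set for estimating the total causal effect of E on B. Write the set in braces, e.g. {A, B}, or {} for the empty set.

Variables eligible for adjustment (non-descendants of E, excluding E and B): {C, F, H, J, T, V}.
Backdoor paths from E to B:
  P1: E <- T -> W <- C -> F <- J -> B
  P2: E <- T -> W <- C -> B
  P3: E <- T -> W <- J -> F <- C -> B
  P4: E <- T -> W <- J -> B
  P5: E <- T -> W -> B
The empty set is not sufficient: P5 (E <- T -> W -> B) has no collider blocking it and no conditioned non-collider, so it is open.
Try {T}:
  P1: blocked at fork node T ∈ conditioning set.
  P2: blocked at fork node T ∈ conditioning set.
  P3: blocked at fork node T ∈ conditioning set.
  P4: blocked at fork node T ∈ conditioning set.
  P5: blocked at fork node T ∈ conditioning set.
{T} contains no descendant of E and blocks every backdoor path.
No other singleton works — e.g. {C} leaves P5 open — so {T} is the unique smallest valid adjustment set.

{T}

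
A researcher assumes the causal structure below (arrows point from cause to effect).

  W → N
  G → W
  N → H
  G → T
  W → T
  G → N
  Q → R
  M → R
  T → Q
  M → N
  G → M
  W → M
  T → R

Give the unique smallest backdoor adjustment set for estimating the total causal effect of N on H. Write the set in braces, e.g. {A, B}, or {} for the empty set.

{}

Variables eligible for adjustment (non-descendants of N, excluding N and H): {G, M, Q, R, T, W}.
Backdoor paths from N to H:
  (none)
With no backdoor paths the empty set already satisfies the criterion, and it is trivially minimal.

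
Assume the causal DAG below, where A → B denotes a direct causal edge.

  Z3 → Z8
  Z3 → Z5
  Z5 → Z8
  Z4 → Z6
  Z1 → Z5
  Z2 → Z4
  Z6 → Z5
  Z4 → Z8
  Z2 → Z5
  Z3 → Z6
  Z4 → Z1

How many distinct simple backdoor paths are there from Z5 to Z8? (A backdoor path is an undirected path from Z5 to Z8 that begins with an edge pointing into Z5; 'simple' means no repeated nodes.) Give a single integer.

8

A backdoor path from Z5 to Z8 is any simple undirected path whose first edge points into Z5 (i.e. leaves Z5 via a parent).
Parents of Z5: {Z1, Z2, Z3, Z6}.
Enumerating:
  P1: Z5 <- Z3 -> Z6 <- Z4 -> Z8
  P2: Z5 <- Z3 -> Z8
  P3: Z5 <- Z2 -> Z4 -> Z6 <- Z3 -> Z8
  P4: Z5 <- Z2 -> Z4 -> Z8
  P5: Z5 <- Z1 <- Z4 -> Z6 <- Z3 -> Z8
  P6: Z5 <- Z1 <- Z4 -> Z8
  P7: Z5 <- Z6 <- Z3 -> Z8
  P8: Z5 <- Z6 <- Z4 -> Z8
That exhausts the simple backdoor paths. Count: 8.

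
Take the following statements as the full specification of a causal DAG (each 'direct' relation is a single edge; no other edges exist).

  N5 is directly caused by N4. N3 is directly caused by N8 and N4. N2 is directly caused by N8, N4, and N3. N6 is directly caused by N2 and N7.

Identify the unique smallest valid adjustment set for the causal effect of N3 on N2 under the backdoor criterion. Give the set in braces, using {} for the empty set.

{N4, N8}

Variables eligible for adjustment (non-descendants of N3, excluding N3 and N2): {N4, N5, N7, N8}.
Backdoor paths from N3 to N2:
  P1: N3 <- N4 -> N2
  P2: N3 <- N8 -> N2
The empty set is not sufficient: P1 (N3 <- N4 -> N2) has no collider blocking it and no conditioned non-collider, so it is open.
Try {N4, N8}:
  P1: blocked at fork node N4 ∈ conditioning set.
  P2: blocked at fork node N8 ∈ conditioning set.
{N4, N8} contains no descendant of N3 and blocks every backdoor path.
Every element of {N4, N8} is needed (dropping N4 leaves P1 open; dropping N8 leaves P2 open), so no proper subset is valid.
Among all size-2 subsets of the eligible variables, only {N4, N8} blocks every backdoor path, so it is the unique smallest valid adjustment set.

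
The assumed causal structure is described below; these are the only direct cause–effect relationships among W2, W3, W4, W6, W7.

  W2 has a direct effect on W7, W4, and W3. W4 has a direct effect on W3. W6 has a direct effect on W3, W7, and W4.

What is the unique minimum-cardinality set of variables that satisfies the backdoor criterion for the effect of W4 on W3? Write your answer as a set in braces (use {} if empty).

Variables eligible for adjustment (non-descendants of W4, excluding W4 and W3): {W2, W6, W7}.
Backdoor paths from W4 to W3:
  P1: W4 <- W2 -> W7 <- W6 -> W3
  P2: W4 <- W2 -> W3
  P3: W4 <- W6 -> W7 <- W2 -> W3
  P4: W4 <- W6 -> W3
The empty set is not sufficient: P2 (W4 <- W2 -> W3) has no collider blocking it and no conditioned non-collider, so it is open.
Try {W2, W6}:
  P1: blocked at fork node W2 ∈ conditioning set.
  P2: blocked at fork node W2 ∈ conditioning set.
  P3: blocked at fork node W6 ∈ conditioning set.
  P4: blocked at fork node W6 ∈ conditioning set.
{W2, W6} contains no descendant of W4 and blocks every backdoor path.
Every element of {W2, W6} is needed (dropping W2 leaves P2 open; dropping W6 leaves P4 open), so no proper subset is valid.
Among all size-2 subsets of the eligible variables, only {W2, W6} blocks every backdoor path, so it is the unique smallest valid adjustment set.

{W2, W6}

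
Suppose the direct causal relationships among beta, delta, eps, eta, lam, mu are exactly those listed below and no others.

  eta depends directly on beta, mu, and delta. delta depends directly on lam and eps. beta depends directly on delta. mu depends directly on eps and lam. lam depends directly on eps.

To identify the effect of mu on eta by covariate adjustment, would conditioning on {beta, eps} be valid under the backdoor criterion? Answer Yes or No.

No

Backdoor paths from mu to eta (paths whose first edge points into mu):
  P1: mu <- eps -> lam -> delta -> beta -> eta
  P2: mu <- eps -> lam -> delta -> eta
  P3: mu <- eps -> delta -> beta -> eta
  P4: mu <- eps -> delta -> eta
  P5: mu <- lam <- eps -> delta -> beta -> eta
  P6: mu <- lam <- eps -> delta -> eta
  P7: mu <- lam -> delta -> beta -> eta
  P8: mu <- lam -> delta -> eta
Condition 1 (no descendant of mu in the set): holds — descendants of mu are {eta}; none are in {beta, eps}.
Condition 2 (every backdoor path blocked by {beta, eps}):
  P1: blocked at fork node eps ∈ conditioning set.
  P2: blocked at fork node eps ∈ conditioning set.
  P3: blocked at fork node eps ∈ conditioning set.
  P4: blocked at fork node eps ∈ conditioning set.
  P5: blocked at fork node eps ∈ conditioning set.
  P6: blocked at fork node eps ∈ conditioning set.
  P7: blocked at chain node beta ∈ conditioning set.
  P8: open — no interior node is in the conditioning set.
{beta, eps} does not satisfy the backdoor criterion.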